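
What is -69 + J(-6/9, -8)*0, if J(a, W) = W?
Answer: -69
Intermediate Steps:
-69 + J(-6/9, -8)*0 = -69 - 8*0 = -69 + 0 = -69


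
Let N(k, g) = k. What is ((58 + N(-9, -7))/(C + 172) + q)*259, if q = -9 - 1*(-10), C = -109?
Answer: 4144/9 ≈ 460.44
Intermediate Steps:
q = 1 (q = -9 + 10 = 1)
((58 + N(-9, -7))/(C + 172) + q)*259 = ((58 - 9)/(-109 + 172) + 1)*259 = (49/63 + 1)*259 = (49*(1/63) + 1)*259 = (7/9 + 1)*259 = (16/9)*259 = 4144/9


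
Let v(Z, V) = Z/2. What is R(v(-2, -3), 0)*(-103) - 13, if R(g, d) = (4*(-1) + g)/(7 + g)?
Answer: 437/6 ≈ 72.833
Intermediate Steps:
v(Z, V) = Z/2 (v(Z, V) = Z*(1/2) = Z/2)
R(g, d) = (-4 + g)/(7 + g)
R(v(-2, -3), 0)*(-103) - 13 = ((-4 + (1/2)*(-2))/(7 + (1/2)*(-2)))*(-103) - 13 = ((-4 - 1)/(7 - 1))*(-103) - 13 = (-5/6)*(-103) - 13 = ((1/6)*(-5))*(-103) - 13 = -5/6*(-103) - 13 = 515/6 - 13 = 437/6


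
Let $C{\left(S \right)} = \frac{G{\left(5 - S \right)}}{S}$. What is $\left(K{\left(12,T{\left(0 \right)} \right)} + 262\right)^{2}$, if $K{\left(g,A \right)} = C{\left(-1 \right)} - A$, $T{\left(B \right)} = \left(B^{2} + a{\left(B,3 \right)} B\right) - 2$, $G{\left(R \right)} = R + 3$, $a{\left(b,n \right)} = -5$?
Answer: $65025$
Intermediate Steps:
$G{\left(R \right)} = 3 + R$
$C{\left(S \right)} = \frac{8 - S}{S}$ ($C{\left(S \right)} = \frac{3 - \left(-5 + S\right)}{S} = \frac{8 - S}{S}$)
$T{\left(B \right)} = -2 + B^{2} - 5 B$ ($T{\left(B \right)} = \left(B^{2} - 5 B\right) - 2 = -2 + B^{2} - 5 B$)
$K{\left(g,A \right)} = -9 - A$ ($K{\left(g,A \right)} = \frac{8 - -1}{-1} - A = - (8 + 1) - A = \left(-1\right) 9 - A = -9 - A$)
$\left(K{\left(12,T{\left(0 \right)} \right)} + 262\right)^{2} = \left(\left(-9 - \left(-2 + 0^{2} - 0\right)\right) + 262\right)^{2} = \left(\left(-9 - \left(-2 + 0 + 0\right)\right) + 262\right)^{2} = \left(\left(-9 - -2\right) + 262\right)^{2} = \left(\left(-9 + 2\right) + 262\right)^{2} = \left(-7 + 262\right)^{2} = 255^{2} = 65025$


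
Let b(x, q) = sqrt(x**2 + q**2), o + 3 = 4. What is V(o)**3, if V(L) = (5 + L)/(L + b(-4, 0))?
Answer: 216/125 ≈ 1.7280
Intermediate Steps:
o = 1 (o = -3 + 4 = 1)
b(x, q) = sqrt(q**2 + x**2)
V(L) = (5 + L)/(4 + L) (V(L) = (5 + L)/(L + sqrt(0**2 + (-4)**2)) = (5 + L)/(L + sqrt(0 + 16)) = (5 + L)/(L + sqrt(16)) = (5 + L)/(L + 4) = (5 + L)/(4 + L))
V(o)**3 = ((5 + 1)/(4 + 1))**3 = (6/5)**3 = 216/125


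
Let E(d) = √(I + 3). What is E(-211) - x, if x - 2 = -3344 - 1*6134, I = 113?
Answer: 9476 + 2*√29 ≈ 9486.8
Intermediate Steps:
E(d) = 2*√29 (E(d) = √(113 + 3) = √116 = 2*√29)
x = -9476 (x = 2 + (-3344 - 1*6134) = 2 + (-3344 - 6134) = 2 - 9478 = -9476)
E(-211) - x = 2*√29 - 1*(-9476) = 2*√29 + 9476 = 9476 + 2*√29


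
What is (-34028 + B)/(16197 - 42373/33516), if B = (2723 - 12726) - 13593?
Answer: -1931325984/542816279 ≈ -3.5580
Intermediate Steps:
B = -23596 (B = -10003 - 13593 = -23596)
(-34028 + B)/(16197 - 42373/33516) = (-34028 - 23596)/(16197 - 42373/33516) = -57624/(16197 - 42373*1/33516) = -57624/(16197 - 42373/33516) = -57624/542816279/33516 = -57624*33516/542816279 = -1931325984/542816279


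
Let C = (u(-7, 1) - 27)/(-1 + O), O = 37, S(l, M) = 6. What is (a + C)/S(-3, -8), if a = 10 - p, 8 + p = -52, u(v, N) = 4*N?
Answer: 2497/216 ≈ 11.560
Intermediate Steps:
p = -60 (p = -8 - 52 = -60)
C = -23/36 (C = (4*1 - 27)/(-1 + 37) = (4 - 27)/36 = -23*1/36 = -23/36 ≈ -0.63889)
a = 70 (a = 10 - 1*(-60) = 10 + 60 = 70)
(a + C)/S(-3, -8) = (70 - 23/36)/6 = (⅙)*(2497/36) = 2497/216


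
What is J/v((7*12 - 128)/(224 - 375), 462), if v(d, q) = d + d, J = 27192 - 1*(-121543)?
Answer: 22458985/88 ≈ 2.5522e+5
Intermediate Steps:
J = 148735 (J = 27192 + 121543 = 148735)
v(d, q) = 2*d
J/v((7*12 - 128)/(224 - 375), 462) = 148735/((2*((7*12 - 128)/(224 - 375)))) = 148735/((2*((84 - 128)/(-151)))) = 148735/((2*(-44*(-1/151)))) = 148735/((2*(44/151))) = 148735/(88/151) = 148735*(151/88) = 22458985/88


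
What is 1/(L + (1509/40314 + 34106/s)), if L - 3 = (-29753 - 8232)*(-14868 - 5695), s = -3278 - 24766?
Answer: 47106909/36794526246393935 ≈ 1.2803e-9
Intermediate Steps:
s = -28044
L = 781085558 (L = 3 + (-29753 - 8232)*(-14868 - 5695) = 3 - 37985*(-20563) = 3 + 781085555 = 781085558)
1/(L + (1509/40314 + 34106/s)) = 1/(781085558 + (1509/40314 + 34106/(-28044))) = 1/(781085558 + (1509*(1/40314) + 34106*(-1/28044))) = 1/(781085558 + (503/13438 - 17053/14022)) = 1/(781085558 - 55526287/47106909) = 1/(36794526246393935/47106909) = 47106909/36794526246393935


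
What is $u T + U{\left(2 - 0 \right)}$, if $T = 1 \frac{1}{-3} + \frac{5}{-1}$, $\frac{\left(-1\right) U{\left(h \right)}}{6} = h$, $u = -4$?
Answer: $\frac{28}{3} \approx 9.3333$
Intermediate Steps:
$U{\left(h \right)} = - 6 h$
$T = - \frac{16}{3}$ ($T = 1 \left(- \frac{1}{3}\right) + 5 \left(-1\right) = - \frac{1}{3} - 5 = - \frac{16}{3} \approx -5.3333$)
$u T + U{\left(2 - 0 \right)} = \left(-4\right) \left(- \frac{16}{3}\right) - 6 \left(2 - 0\right) = \frac{64}{3} - 6 \left(2 + 0\right) = \frac{64}{3} - 12 = \frac{28}{3}$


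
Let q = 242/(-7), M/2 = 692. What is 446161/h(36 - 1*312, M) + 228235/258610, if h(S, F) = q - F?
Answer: -40270274996/128399865 ≈ -313.63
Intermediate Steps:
M = 1384 (M = 2*692 = 1384)
q = -242/7 (q = 242*(-⅐) = -242/7 ≈ -34.571)
h(S, F) = -242/7 - F
446161/h(36 - 1*312, M) + 228235/258610 = 446161/(-242/7 - 1*1384) + 228235/258610 = 446161/(-242/7 - 1384) + 228235*(1/258610) = 446161/(-9930/7) + 45647/51722 = 446161*(-7/9930) + 45647/51722 = -3123127/9930 + 45647/51722 = -40270274996/128399865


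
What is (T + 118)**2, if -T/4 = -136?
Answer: 438244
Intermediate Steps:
T = 544 (T = -4*(-136) = 544)
(T + 118)**2 = (544 + 118)**2 = 662**2 = 438244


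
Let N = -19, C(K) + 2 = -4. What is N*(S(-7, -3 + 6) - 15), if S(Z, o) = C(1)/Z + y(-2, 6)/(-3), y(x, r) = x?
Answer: 5377/21 ≈ 256.05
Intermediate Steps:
C(K) = -6 (C(K) = -2 - 4 = -6)
S(Z, o) = 2/3 - 6/Z (S(Z, o) = -6/Z - 2/(-3) = -6/Z - 2*(-1/3) = -6/Z + 2/3 = 2/3 - 6/Z)
N*(S(-7, -3 + 6) - 15) = -19*((2/3 - 6/(-7)) - 15) = -19*((2/3 - 6*(-1/7)) - 15) = -19*((2/3 + 6/7) - 15) = -19*(32/21 - 15) = -19*(-283/21) = 5377/21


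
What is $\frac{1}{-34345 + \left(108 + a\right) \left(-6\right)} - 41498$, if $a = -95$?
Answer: $- \frac{1428485655}{34423} \approx -41498.0$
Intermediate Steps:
$\frac{1}{-34345 + \left(108 + a\right) \left(-6\right)} - 41498 = \frac{1}{-34345 + \left(108 - 95\right) \left(-6\right)} - 41498 = \frac{1}{-34345 + 13 \left(-6\right)} - 41498 = \frac{1}{-34345 - 78} - 41498 = \frac{1}{-34423} - 41498 = - \frac{1}{34423} - 41498 = - \frac{1428485655}{34423}$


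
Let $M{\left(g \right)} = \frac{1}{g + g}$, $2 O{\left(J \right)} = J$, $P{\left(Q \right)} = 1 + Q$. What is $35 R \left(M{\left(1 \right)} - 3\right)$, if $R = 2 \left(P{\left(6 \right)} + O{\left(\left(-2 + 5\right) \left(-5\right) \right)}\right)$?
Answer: $\frac{175}{2} \approx 87.5$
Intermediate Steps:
$O{\left(J \right)} = \frac{J}{2}$
$R = -1$ ($R = 2 \left(\left(1 + 6\right) + \frac{\left(-2 + 5\right) \left(-5\right)}{2}\right) = 2 \left(7 + \frac{3 \left(-5\right)}{2}\right) = 2 \left(7 + \frac{1}{2} \left(-15\right)\right) = 2 \left(7 - \frac{15}{2}\right) = 2 \left(- \frac{1}{2}\right) = -1$)
$M{\left(g \right)} = \frac{1}{2 g}$
$35 R \left(M{\left(1 \right)} - 3\right) = 35 \left(-1\right) \left(\frac{1}{2 \cdot 1} - 3\right) = - 35 \left(\frac{1}{2} \cdot 1 - 3\right) = - 35 \left(\frac{1}{2} - 3\right) = \left(-35\right) \left(- \frac{5}{2}\right) = \frac{175}{2}$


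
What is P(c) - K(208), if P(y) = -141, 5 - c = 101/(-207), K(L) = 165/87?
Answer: -4144/29 ≈ -142.90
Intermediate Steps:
K(L) = 55/29 (K(L) = 165*(1/87) = 55/29)
c = 1136/207 (c = 5 - 101/(-207) = 5 - 101*(-1)/207 = 5 - 1*(-101/207) = 5 + 101/207 = 1136/207 ≈ 5.4879)
P(c) - K(208) = -141 - 1*55/29 = -141 - 55/29 = -4144/29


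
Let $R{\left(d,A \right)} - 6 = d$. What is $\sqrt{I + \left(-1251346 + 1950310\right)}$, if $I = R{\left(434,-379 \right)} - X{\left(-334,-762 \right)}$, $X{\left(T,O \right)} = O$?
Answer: $\sqrt{700166} \approx 836.76$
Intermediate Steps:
$R{\left(d,A \right)} = 6 + d$
$I = 1202$ ($I = \left(6 + 434\right) - -762 = 440 + 762 = 1202$)
$\sqrt{I + \left(-1251346 + 1950310\right)} = \sqrt{1202 + \left(-1251346 + 1950310\right)} = \sqrt{1202 + 698964} = \sqrt{700166}$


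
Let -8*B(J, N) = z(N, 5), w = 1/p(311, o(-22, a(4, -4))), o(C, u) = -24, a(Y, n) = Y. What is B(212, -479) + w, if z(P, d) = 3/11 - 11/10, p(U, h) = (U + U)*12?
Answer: 85013/821040 ≈ 0.10354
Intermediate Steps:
p(U, h) = 24*U (p(U, h) = (2*U)*12 = 24*U)
w = 1/7464 (w = 1/(24*311) = 1/7464 ≈ 0.00013398)
z(P, d) = -91/110 (z(P, d) = 3*(1/11) - 11*1/10 = 3/11 - 11/10 = -91/110)
B(J, N) = 91/880 (B(J, N) = -1/8*(-91/110) = 91/880)
B(212, -479) + w = 91/880 + 1/7464 = 85013/821040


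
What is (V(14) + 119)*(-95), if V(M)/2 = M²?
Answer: -48545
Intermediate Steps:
V(M) = 2*M²
(V(14) + 119)*(-95) = (2*14² + 119)*(-95) = (2*196 + 119)*(-95) = (392 + 119)*(-95) = 511*(-95) = -48545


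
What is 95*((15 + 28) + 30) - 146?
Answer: 6789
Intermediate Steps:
95*((15 + 28) + 30) - 146 = 95*(43 + 30) - 146 = 95*73 - 146 = 6935 - 146 = 6789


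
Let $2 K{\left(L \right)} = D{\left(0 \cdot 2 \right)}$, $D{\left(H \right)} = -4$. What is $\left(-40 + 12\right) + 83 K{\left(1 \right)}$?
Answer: $-194$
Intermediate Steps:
$K{\left(L \right)} = -2$ ($K{\left(L \right)} = \frac{1}{2} \left(-4\right) = -2$)
$\left(-40 + 12\right) + 83 K{\left(1 \right)} = \left(-40 + 12\right) + 83 \left(-2\right) = -28 - 166 = -194$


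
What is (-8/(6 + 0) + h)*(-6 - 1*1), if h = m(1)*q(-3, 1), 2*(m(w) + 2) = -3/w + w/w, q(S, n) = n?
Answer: 91/3 ≈ 30.333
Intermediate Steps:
m(w) = -3/2 - 3/(2*w) (m(w) = -2 + (-3/w + w/w)/2 = -2 + (-3/w + 1)/2 = -2 + (1 - 3/w)/2 = -2 + (1/2 - 3/(2*w)) = -3/2 - 3/(2*w))
h = -3 (h = ((3/2)*(-1 - 1*1)/1)*1 = ((3/2)*1*(-1 - 1))*1 = ((3/2)*1*(-2))*1 = -3*1 = -3)
(-8/(6 + 0) + h)*(-6 - 1*1) = (-8/(6 + 0) - 3)*(-6 - 1*1) = (-8/6 - 3)*(-6 - 1) = ((1/6)*(-8) - 3)*(-7) = (-4/3 - 3)*(-7) = -13/3*(-7) = 91/3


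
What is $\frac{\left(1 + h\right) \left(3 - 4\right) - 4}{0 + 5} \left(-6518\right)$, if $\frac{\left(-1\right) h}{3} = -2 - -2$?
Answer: $6518$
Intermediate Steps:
$h = 0$ ($h = - 3 \left(-2 - -2\right) = - 3 \left(-2 + 2\right) = \left(-3\right) 0 = 0$)
$\frac{\left(1 + h\right) \left(3 - 4\right) - 4}{0 + 5} \left(-6518\right) = \frac{\left(1 + 0\right) \left(3 - 4\right) - 4}{0 + 5} \left(-6518\right) = \frac{1 \left(-1\right) - 4}{5} \left(-6518\right) = \left(-1 - 4\right) \frac{1}{5} \left(-6518\right) = \left(-5\right) \frac{1}{5} \left(-6518\right) = \left(-1\right) \left(-6518\right) = 6518$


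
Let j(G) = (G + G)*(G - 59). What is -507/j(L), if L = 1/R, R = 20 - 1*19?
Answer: 507/116 ≈ 4.3707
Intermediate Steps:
R = 1 (R = 20 - 19 = 1)
L = 1 (L = 1/1 = 1)
j(G) = 2*G*(-59 + G) (j(G) = (2*G)*(-59 + G) = 2*G*(-59 + G))
-507/j(L) = -507*1/(2*(-59 + 1)) = -507/(2*1*(-58)) = -507/(-116) = -507*(-1/116) = 507/116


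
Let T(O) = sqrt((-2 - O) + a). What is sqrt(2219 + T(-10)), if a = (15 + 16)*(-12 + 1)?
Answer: sqrt(2219 + 3*I*sqrt(37)) ≈ 47.107 + 0.1937*I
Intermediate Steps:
a = -341 (a = 31*(-11) = -341)
T(O) = sqrt(-343 - O) (T(O) = sqrt((-2 - O) - 341) = sqrt(-343 - O))
sqrt(2219 + T(-10)) = sqrt(2219 + sqrt(-343 - 1*(-10))) = sqrt(2219 + sqrt(-343 + 10)) = sqrt(2219 + sqrt(-333)) = sqrt(2219 + 3*I*sqrt(37))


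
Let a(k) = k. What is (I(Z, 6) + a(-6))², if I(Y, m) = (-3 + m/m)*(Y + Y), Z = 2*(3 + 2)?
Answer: 2116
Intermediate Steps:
Z = 10 (Z = 2*5 = 10)
I(Y, m) = -4*Y (I(Y, m) = (-3 + 1)*(2*Y) = -4*Y)
(I(Z, 6) + a(-6))² = (-4*10 - 6)² = (-40 - 6)² = (-46)² = 2116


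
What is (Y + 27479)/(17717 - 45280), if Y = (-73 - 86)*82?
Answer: -14441/27563 ≈ -0.52393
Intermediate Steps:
Y = -13038 (Y = -159*82 = -13038)
(Y + 27479)/(17717 - 45280) = (-13038 + 27479)/(17717 - 45280) = 14441/(-27563) = 14441*(-1/27563) = -14441/27563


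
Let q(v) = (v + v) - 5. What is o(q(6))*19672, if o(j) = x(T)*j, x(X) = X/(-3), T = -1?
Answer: 137704/3 ≈ 45901.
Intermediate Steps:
x(X) = -X/3 (x(X) = X*(-⅓) = -X/3)
q(v) = -5 + 2*v (q(v) = 2*v - 5 = -5 + 2*v)
o(j) = j/3 (o(j) = (-⅓*(-1))*j = j/3)
o(q(6))*19672 = ((-5 + 2*6)/3)*19672 = ((-5 + 12)/3)*19672 = ((⅓)*7)*19672 = (7/3)*19672 = 137704/3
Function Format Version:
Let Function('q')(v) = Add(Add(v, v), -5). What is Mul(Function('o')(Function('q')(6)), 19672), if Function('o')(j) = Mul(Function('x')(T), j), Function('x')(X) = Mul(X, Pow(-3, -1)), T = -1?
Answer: Rational(137704, 3) ≈ 45901.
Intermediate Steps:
Function('x')(X) = Mul(Rational(-1, 3), X) (Function('x')(X) = Mul(X, Rational(-1, 3)) = Mul(Rational(-1, 3), X))
Function('q')(v) = Add(-5, Mul(2, v)) (Function('q')(v) = Add(Mul(2, v), -5) = Add(-5, Mul(2, v)))
Function('o')(j) = Mul(Rational(1, 3), j) (Function('o')(j) = Mul(Mul(Rational(-1, 3), -1), j) = Mul(Rational(1, 3), j))
Mul(Function('o')(Function('q')(6)), 19672) = Mul(Mul(Rational(1, 3), Add(-5, Mul(2, 6))), 19672) = Mul(Mul(Rational(1, 3), Add(-5, 12)), 19672) = Mul(Mul(Rational(1, 3), 7), 19672) = Mul(Rational(7, 3), 19672) = Rational(137704, 3)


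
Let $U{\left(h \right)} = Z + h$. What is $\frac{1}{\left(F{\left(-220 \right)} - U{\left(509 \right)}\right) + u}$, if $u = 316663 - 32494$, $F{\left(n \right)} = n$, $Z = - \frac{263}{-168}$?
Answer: $\frac{168}{47617657} \approx 3.5281 \cdot 10^{-6}$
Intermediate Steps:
$Z = \frac{263}{168}$ ($Z = \left(-263\right) \left(- \frac{1}{168}\right) = \frac{263}{168} \approx 1.5655$)
$U{\left(h \right)} = \frac{263}{168} + h$
$u = 284169$ ($u = 316663 - 32494 = 284169$)
$\frac{1}{\left(F{\left(-220 \right)} - U{\left(509 \right)}\right) + u} = \frac{1}{\left(-220 - \left(\frac{263}{168} + 509\right)\right) + 284169} = \frac{1}{\left(-220 - \frac{85775}{168}\right) + 284169} = \frac{1}{- \frac{122735}{168} + 284169} = \frac{1}{\frac{47617657}{168}} = \frac{168}{47617657}$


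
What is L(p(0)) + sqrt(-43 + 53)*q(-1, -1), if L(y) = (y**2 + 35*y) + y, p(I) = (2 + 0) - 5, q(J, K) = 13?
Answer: -99 + 13*sqrt(10) ≈ -57.890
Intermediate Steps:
p(I) = -3 (p(I) = 2 - 5 = -3)
L(y) = y**2 + 36*y
L(p(0)) + sqrt(-43 + 53)*q(-1, -1) = -3*(36 - 3) + sqrt(-43 + 53)*13 = -3*33 + sqrt(10)*13 = -99 + 13*sqrt(10)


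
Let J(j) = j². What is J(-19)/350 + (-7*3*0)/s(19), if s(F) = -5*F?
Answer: 361/350 ≈ 1.0314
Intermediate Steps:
J(-19)/350 + (-7*3*0)/s(19) = (-19)²/350 + (-7*3*0)/((-5*19)) = 361*(1/350) - 21*0/(-95) = 361/350 + 0*(-1/95) = 361/350 + 0 = 361/350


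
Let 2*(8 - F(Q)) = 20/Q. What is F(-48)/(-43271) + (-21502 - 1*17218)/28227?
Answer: -13405478533/9771284136 ≈ -1.3719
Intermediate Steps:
F(Q) = 8 - 10/Q
F(-48)/(-43271) + (-21502 - 1*17218)/28227 = (8 - 10/(-48))/(-43271) + (-21502 - 1*17218)/28227 = (8 - 10*(-1/48))*(-1/43271) + (-21502 - 17218)*(1/28227) = (8 + 5/24)*(-1/43271) - 38720*1/28227 = (197/24)*(-1/43271) - 38720/28227 = -197/1038504 - 38720/28227 = -13405478533/9771284136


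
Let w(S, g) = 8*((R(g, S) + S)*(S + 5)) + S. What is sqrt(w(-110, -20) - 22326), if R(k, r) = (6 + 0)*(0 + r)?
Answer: 2*sqrt(156091) ≈ 790.17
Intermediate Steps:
R(k, r) = 6*r
w(S, g) = S + 56*S*(5 + S) (w(S, g) = 8*((6*S + S)*(S + 5)) + S = 8*((7*S)*(5 + S)) + S = 8*(7*S*(5 + S)) + S = 56*S*(5 + S) + S = S + 56*S*(5 + S))
sqrt(w(-110, -20) - 22326) = sqrt(-110*(281 + 56*(-110)) - 22326) = sqrt(-110*(281 - 6160) - 22326) = sqrt(-110*(-5879) - 22326) = sqrt(646690 - 22326) = sqrt(624364) = 2*sqrt(156091)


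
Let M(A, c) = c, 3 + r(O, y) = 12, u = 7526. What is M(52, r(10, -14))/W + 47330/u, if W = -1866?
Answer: 14708341/2340586 ≈ 6.2840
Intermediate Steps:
r(O, y) = 9 (r(O, y) = -3 + 12 = 9)
M(52, r(10, -14))/W + 47330/u = 9/(-1866) + 47330/7526 = 9*(-1/1866) + 47330*(1/7526) = -3/622 + 23665/3763 = 14708341/2340586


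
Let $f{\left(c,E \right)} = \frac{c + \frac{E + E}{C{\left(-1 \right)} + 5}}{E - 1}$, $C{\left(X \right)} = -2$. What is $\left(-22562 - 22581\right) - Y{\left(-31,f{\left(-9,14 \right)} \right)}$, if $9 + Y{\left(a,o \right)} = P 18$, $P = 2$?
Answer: $-45170$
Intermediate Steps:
$f{\left(c,E \right)} = \frac{c + \frac{2 E}{3}}{-1 + E}$ ($f{\left(c,E \right)} = \frac{c + \frac{E + E}{-2 + 5}}{E - 1} = \frac{c + \frac{2 E}{3}}{-1 + E}$)
$Y{\left(a,o \right)} = 27$ ($Y{\left(a,o \right)} = -9 + 2 \cdot 18 = -9 + 36 = 27$)
$\left(-22562 - 22581\right) - Y{\left(-31,f{\left(-9,14 \right)} \right)} = \left(-22562 - 22581\right) - 27 = -45143 - 27 = -45170$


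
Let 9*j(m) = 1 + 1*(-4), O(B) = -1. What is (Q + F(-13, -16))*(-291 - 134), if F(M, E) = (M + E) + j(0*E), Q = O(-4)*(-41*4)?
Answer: -171700/3 ≈ -57233.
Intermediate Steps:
Q = 164 (Q = -(-41)*4 = -1*(-164) = 164)
j(m) = -⅓ (j(m) = (1 + 1*(-4))/9 = (1 - 4)/9 = (⅑)*(-3) = -⅓)
F(M, E) = -⅓ + E + M (F(M, E) = (M + E) - ⅓ = (E + M) - ⅓ = -⅓ + E + M)
(Q + F(-13, -16))*(-291 - 134) = (164 + (-⅓ - 16 - 13))*(-291 - 134) = (164 - 88/3)*(-425) = (404/3)*(-425) = -171700/3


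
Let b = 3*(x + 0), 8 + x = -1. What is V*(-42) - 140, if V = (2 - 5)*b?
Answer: -3542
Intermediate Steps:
x = -9 (x = -8 - 1 = -9)
b = -27 (b = 3*(-9 + 0) = 3*(-9) = -27)
V = 81 (V = (2 - 5)*(-27) = -3*(-27) = 81)
V*(-42) - 140 = 81*(-42) - 140 = -3402 - 140 = -3542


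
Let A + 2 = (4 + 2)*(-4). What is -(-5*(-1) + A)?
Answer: 21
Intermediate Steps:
A = -26 (A = -2 + (4 + 2)*(-4) = -2 + 6*(-4) = -2 - 24 = -26)
-(-5*(-1) + A) = -(-5*(-1) - 26) = -(5 - 26) = -1*(-21) = 21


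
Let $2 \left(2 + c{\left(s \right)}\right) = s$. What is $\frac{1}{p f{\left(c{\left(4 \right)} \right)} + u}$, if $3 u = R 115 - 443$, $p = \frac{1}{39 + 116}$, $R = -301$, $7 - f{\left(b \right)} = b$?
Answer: $- \frac{155}{1811323} \approx -8.5573 \cdot 10^{-5}$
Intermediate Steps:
$c{\left(s \right)} = -2 + \frac{s}{2}$
$f{\left(b \right)} = 7 - b$
$p = \frac{1}{155} \approx 0.0064516$
$u = -11686$ ($u = \frac{\left(-301\right) 115 - 443}{3} = \frac{-34615 - 443}{3} = \frac{1}{3} \left(-35058\right) = -11686$)
$\frac{1}{p f{\left(c{\left(4 \right)} \right)} + u} = \frac{1}{\frac{7 - \left(-2 + \frac{1}{2} \cdot 4\right)}{155} - 11686} = \frac{1}{\frac{7 - \left(-2 + 2\right)}{155} - 11686} = \frac{1}{\frac{7 - 0}{155} - 11686} = \frac{1}{\frac{7 + 0}{155} - 11686} = \frac{1}{\frac{1}{155} \cdot 7 - 11686} = \frac{1}{\frac{7}{155} - 11686} = \frac{1}{- \frac{1811323}{155}} = - \frac{155}{1811323}$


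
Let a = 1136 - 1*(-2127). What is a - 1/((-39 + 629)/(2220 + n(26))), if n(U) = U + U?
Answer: 961449/295 ≈ 3259.1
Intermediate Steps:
n(U) = 2*U
a = 3263 (a = 1136 + 2127 = 3263)
a - 1/((-39 + 629)/(2220 + n(26))) = 3263 - 1/((-39 + 629)/(2220 + 2*26)) = 3263 - 1/(590/(2220 + 52)) = 3263 - 1/(590/2272) = 3263 - 1/(590*(1/2272)) = 3263 - 1/295/1136 = 3263 - 1*1136/295 = 3263 - 1136/295 = 961449/295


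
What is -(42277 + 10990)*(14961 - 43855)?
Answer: 1539096698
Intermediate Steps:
-(42277 + 10990)*(14961 - 43855) = -53267*(-28894) = -1*(-1539096698) = 1539096698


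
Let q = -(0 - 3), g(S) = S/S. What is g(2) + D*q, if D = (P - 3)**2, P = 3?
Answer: 1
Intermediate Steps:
g(S) = 1
D = 0 (D = (3 - 3)**2 = 0**2 = 0)
q = 3 (q = -1*(-3) = 3)
g(2) + D*q = 1 + 0*3 = 1 + 0 = 1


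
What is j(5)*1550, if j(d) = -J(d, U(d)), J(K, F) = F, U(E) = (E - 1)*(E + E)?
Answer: -62000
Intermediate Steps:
U(E) = 2*E*(-1 + E) (U(E) = (-1 + E)*(2*E) = 2*E*(-1 + E))
j(d) = -2*d*(-1 + d)
j(5)*1550 = (2*5*(1 - 1*5))*1550 = (2*5*(1 - 5))*1550 = (2*5*(-4))*1550 = -40*1550 = -62000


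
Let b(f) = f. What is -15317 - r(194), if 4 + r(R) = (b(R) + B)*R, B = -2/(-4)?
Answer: -53046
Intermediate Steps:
B = ½ (B = -2*(-¼) = ½ ≈ 0.50000)
r(R) = -4 + R*(½ + R) (r(R) = -4 + (R + ½)*R = -4 + (½ + R)*R = -4 + R*(½ + R))
-15317 - r(194) = -15317 - (-4 + 194² + (½)*194) = -15317 - (-4 + 37636 + 97) = -15317 - 1*37729 = -15317 - 37729 = -53046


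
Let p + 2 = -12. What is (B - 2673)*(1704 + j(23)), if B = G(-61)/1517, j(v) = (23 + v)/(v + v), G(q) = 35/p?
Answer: -13827357335/3034 ≈ -4.5575e+6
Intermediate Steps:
p = -14 (p = -2 - 12 = -14)
G(q) = -5/2 (G(q) = 35/(-14) = 35*(-1/14) = -5/2)
j(v) = (23 + v)/(2*v) (j(v) = (23 + v)/((2*v)) = (23 + v)*(1/(2*v)) = (23 + v)/(2*v))
B = -5/3034 (B = -5/2/1517 = -5/2*1/1517 = -5/3034 ≈ -0.0016480)
(B - 2673)*(1704 + j(23)) = (-5/3034 - 2673)*(1704 + (½)*(23 + 23)/23) = -8109887*(1704 + (½)*(1/23)*46)/3034 = -8109887*(1704 + 1)/3034 = -8109887/3034*1705 = -13827357335/3034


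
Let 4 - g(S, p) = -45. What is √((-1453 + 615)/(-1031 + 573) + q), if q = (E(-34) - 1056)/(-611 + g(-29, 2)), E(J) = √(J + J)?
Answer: √(15356953199 - 14735921*I*√17)/64349 ≈ 1.9258 - 0.0038096*I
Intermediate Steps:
E(J) = √2*√J (E(J) = √(2*J) = √2*√J)
g(S, p) = 49 (g(S, p) = 4 - 1*(-45) = 4 + 45 = 49)
q = 528/281 - I*√17/281 (q = (√2*√(-34) - 1056)/(-611 + 49) = (√2*(I*√34) - 1056)/(-562) = (2*I*√17 - 1056)*(-1/562) = (-1056 + 2*I*√17)*(-1/562) = 528/281 - I*√17/281 ≈ 1.879 - 0.014673*I)
√((-1453 + 615)/(-1031 + 573) + q) = √((-1453 + 615)/(-1031 + 573) + (528/281 - I*√17/281)) = √(-838/(-458) + (528/281 - I*√17/281)) = √(-838*(-1/458) + (528/281 - I*√17/281)) = √(419/229 + (528/281 - I*√17/281)) = √(238651/64349 - I*√17/281)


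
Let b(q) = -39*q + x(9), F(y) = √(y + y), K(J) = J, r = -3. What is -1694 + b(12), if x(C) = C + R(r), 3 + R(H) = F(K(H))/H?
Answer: -2156 - I*√6/3 ≈ -2156.0 - 0.8165*I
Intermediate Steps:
F(y) = √2*√y (F(y) = √(2*y) = √2*√y)
R(H) = -3 + √2/√H (R(H) = -3 + (√2*√H)/H = -3 + √2/√H)
x(C) = -3 + C - I*√6/3 (x(C) = C + (-3 + √2/√(-3)) = C + (-3 + √2*(-I*√3/3)) = C + (-3 - I*√6/3) = -3 + C - I*√6/3)
b(q) = 6 - 39*q - I*√6/3 (b(q) = -39*q + (-3 + 9 - I*√6/3) = -39*q + (6 - I*√6/3) = 6 - 39*q - I*√6/3)
-1694 + b(12) = -1694 + (6 - 39*12 - I*√6/3) = -1694 + (6 - 468 - I*√6/3) = -1694 + (-462 - I*√6/3) = -2156 - I*√6/3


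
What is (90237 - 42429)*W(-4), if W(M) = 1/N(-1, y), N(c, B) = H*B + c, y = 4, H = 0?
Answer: -47808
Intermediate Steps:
N(c, B) = c (N(c, B) = 0*B + c = 0 + c = c)
W(M) = -1 (W(M) = 1/(-1) = -1)
(90237 - 42429)*W(-4) = (90237 - 42429)*(-1) = 47808*(-1) = -47808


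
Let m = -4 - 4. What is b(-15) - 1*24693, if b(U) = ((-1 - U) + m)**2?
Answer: -24657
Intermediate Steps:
m = -8
b(U) = (-9 - U)**2 (b(U) = ((-1 - U) - 8)**2 = (-9 - U)**2)
b(-15) - 1*24693 = (9 - 15)**2 - 1*24693 = (-6)**2 - 24693 = 36 - 24693 = -24657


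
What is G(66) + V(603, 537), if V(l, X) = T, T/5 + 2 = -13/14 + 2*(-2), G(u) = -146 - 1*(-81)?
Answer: -1395/14 ≈ -99.643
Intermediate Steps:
G(u) = -65 (G(u) = -146 + 81 = -65)
T = -485/14 (T = -10 + 5*(-13/14 + 2*(-2)) = -10 + 5*(-13*1/14 - 4) = -10 + 5*(-13/14 - 4) = -10 + 5*(-69/14) = -10 - 345/14 = -485/14 ≈ -34.643)
V(l, X) = -485/14
G(66) + V(603, 537) = -65 - 485/14 = -1395/14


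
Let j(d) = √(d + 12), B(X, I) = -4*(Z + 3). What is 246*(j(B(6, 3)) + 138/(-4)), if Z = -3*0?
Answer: -8487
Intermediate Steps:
Z = 0
B(X, I) = -12 (B(X, I) = -4*(0 + 3) = -4*3 = -12)
j(d) = √(12 + d)
246*(j(B(6, 3)) + 138/(-4)) = 246*(√(12 - 12) + 138/(-4)) = 246*(√0 + 138*(-¼)) = 246*(0 - 69/2) = 246*(-69/2) = -8487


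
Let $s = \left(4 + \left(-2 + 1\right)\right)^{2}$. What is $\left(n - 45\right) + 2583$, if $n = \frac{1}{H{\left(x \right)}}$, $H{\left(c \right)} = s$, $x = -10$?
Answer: $\frac{22843}{9} \approx 2538.1$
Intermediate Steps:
$s = 9$ ($s = \left(4 - 1\right)^{2} = 3^{2} = 9$)
$H{\left(c \right)} = 9$
$n = \frac{1}{9} \approx 0.11111$
$\left(n - 45\right) + 2583 = \left(\frac{1}{9} - 45\right) + 2583 = - \frac{404}{9} + 2583 = \frac{22843}{9}$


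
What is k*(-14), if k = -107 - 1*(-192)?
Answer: -1190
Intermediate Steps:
k = 85 (k = -107 + 192 = 85)
k*(-14) = 85*(-14) = -1190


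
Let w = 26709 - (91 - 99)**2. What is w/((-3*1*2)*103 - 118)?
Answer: -26645/736 ≈ -36.202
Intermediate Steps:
w = 26645 (w = 26709 - 1*(-8)**2 = 26709 - 1*64 = 26709 - 64 = 26645)
w/((-3*1*2)*103 - 118) = 26645/((-3*1*2)*103 - 118) = 26645/(-3*2*103 - 118) = 26645/(-6*103 - 118) = 26645/(-618 - 118) = 26645/(-736) = 26645*(-1/736) = -26645/736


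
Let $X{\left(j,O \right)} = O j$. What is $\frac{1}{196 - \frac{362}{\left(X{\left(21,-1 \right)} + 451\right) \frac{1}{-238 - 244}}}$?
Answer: $\frac{215}{129382} \approx 0.0016617$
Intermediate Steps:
$\frac{1}{196 - \frac{362}{\left(X{\left(21,-1 \right)} + 451\right) \frac{1}{-238 - 244}}} = \frac{1}{196 - \frac{362}{\left(\left(-1\right) 21 + 451\right) \frac{1}{-238 - 244}}} = \frac{1}{196 - \frac{362}{\left(-21 + 451\right) \frac{1}{-482}}} = \frac{1}{196 - \frac{362}{430 \left(- \frac{1}{482}\right)}} = \frac{1}{196 - \frac{362}{- \frac{215}{241}}} = \frac{1}{196 - - \frac{87242}{215}} = \frac{1}{196 + \frac{87242}{215}} = \frac{1}{\frac{129382}{215}} = \frac{215}{129382}$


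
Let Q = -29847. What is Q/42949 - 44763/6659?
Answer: -2121277260/285997391 ≈ -7.4171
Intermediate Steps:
Q/42949 - 44763/6659 = -29847/42949 - 44763/6659 = -2121277260/285997391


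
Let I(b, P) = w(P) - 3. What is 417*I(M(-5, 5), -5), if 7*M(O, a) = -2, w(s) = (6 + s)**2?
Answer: -834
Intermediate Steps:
M(O, a) = -2/7 (M(O, a) = (1/7)*(-2) = -2/7)
I(b, P) = -3 + (6 + P)**2 (I(b, P) = (6 + P)**2 - 3 = -3 + (6 + P)**2)
417*I(M(-5, 5), -5) = 417*(-3 + (6 - 5)**2) = 417*(-3 + 1**2) = 417*(-3 + 1) = 417*(-2) = -834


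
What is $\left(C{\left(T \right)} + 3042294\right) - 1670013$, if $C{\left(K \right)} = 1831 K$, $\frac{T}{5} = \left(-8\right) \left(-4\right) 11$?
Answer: $4594841$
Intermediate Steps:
$T = 1760$ ($T = 5 \left(-8\right) \left(-4\right) 11 = 5 \cdot 32 \cdot 11 = 5 \cdot 352 = 1760$)
$\left(C{\left(T \right)} + 3042294\right) - 1670013 = \left(1831 \cdot 1760 + 3042294\right) - 1670013 = \left(3222560 + 3042294\right) - 1670013 = 6264854 - 1670013 = 4594841$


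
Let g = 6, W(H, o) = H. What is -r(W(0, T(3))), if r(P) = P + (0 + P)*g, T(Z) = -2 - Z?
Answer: 0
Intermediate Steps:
r(P) = 7*P (r(P) = P + (0 + P)*6 = P + P*6 = P + 6*P = 7*P)
-r(W(0, T(3))) = -7*0 = -1*0 = 0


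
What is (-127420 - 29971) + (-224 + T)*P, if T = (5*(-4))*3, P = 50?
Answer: -171591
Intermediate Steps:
T = -60 (T = -20*3 = -60)
(-127420 - 29971) + (-224 + T)*P = (-127420 - 29971) + (-224 - 60)*50 = -157391 - 284*50 = -157391 - 14200 = -171591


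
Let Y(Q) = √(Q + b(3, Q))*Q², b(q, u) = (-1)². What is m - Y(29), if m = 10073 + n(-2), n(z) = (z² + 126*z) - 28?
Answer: 9797 - 841*√30 ≈ 5190.7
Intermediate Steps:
b(q, u) = 1
n(z) = -28 + z² + 126*z
Y(Q) = Q²*√(1 + Q) (Y(Q) = √(Q + 1)*Q² = √(1 + Q)*Q² = Q²*√(1 + Q))
m = 9797 (m = 10073 + (-28 + (-2)² + 126*(-2)) = 10073 + (-28 + 4 - 252) = 10073 - 276 = 9797)
m - Y(29) = 9797 - 29²*√(1 + 29) = 9797 - 841*√30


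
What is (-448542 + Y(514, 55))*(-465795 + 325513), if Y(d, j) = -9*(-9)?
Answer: 62911006002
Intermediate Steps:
Y(d, j) = 81
(-448542 + Y(514, 55))*(-465795 + 325513) = (-448542 + 81)*(-465795 + 325513) = -448461*(-140282) = 62911006002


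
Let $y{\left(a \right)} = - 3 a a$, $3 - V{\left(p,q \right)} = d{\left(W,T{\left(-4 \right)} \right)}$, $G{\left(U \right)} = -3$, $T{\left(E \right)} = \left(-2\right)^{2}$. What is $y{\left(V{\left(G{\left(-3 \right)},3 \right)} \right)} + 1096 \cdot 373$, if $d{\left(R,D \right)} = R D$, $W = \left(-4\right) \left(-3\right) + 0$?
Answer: $402733$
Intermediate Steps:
$T{\left(E \right)} = 4$
$W = 12$ ($W = 12 + 0 = 12$)
$d{\left(R,D \right)} = D R$
$V{\left(p,q \right)} = -45$ ($V{\left(p,q \right)} = 3 - 4 \cdot 12 = 3 - 48 = -45$)
$y{\left(a \right)} = - 3 a^{2}$
$y{\left(V{\left(G{\left(-3 \right)},3 \right)} \right)} + 1096 \cdot 373 = - 3 \left(-45\right)^{2} + 1096 \cdot 373 = \left(-3\right) 2025 + 408808 = -6075 + 408808 = 402733$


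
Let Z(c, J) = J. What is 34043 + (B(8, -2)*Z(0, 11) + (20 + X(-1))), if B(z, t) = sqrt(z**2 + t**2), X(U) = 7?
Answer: 34070 + 22*sqrt(17) ≈ 34161.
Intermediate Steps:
B(z, t) = sqrt(t**2 + z**2)
34043 + (B(8, -2)*Z(0, 11) + (20 + X(-1))) = 34043 + (sqrt((-2)**2 + 8**2)*11 + (20 + 7)) = 34043 + (sqrt(4 + 64)*11 + 27) = 34043 + (sqrt(68)*11 + 27) = 34043 + ((2*sqrt(17))*11 + 27) = 34043 + (22*sqrt(17) + 27) = 34043 + (27 + 22*sqrt(17)) = 34070 + 22*sqrt(17)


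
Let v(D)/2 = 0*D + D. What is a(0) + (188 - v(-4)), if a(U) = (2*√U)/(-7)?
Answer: 196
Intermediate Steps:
v(D) = 2*D (v(D) = 2*(0*D + D) = 2*(0 + D) = 2*D)
a(U) = -2*√U/7 (a(U) = (2*√U)*(-⅐) = -2*√U/7)
a(0) + (188 - v(-4)) = -2*√0/7 + (188 - 2*(-4)) = -2/7*0 + (188 - 1*(-8)) = 0 + (188 + 8) = 0 + 196 = 196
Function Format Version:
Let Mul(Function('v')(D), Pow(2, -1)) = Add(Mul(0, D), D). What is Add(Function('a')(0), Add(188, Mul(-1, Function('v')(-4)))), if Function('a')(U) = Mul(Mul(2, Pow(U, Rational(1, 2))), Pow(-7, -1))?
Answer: 196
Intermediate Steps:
Function('v')(D) = Mul(2, D) (Function('v')(D) = Mul(2, Add(Mul(0, D), D)) = Mul(2, Add(0, D)) = Mul(2, D))
Function('a')(U) = Mul(Rational(-2, 7), Pow(U, Rational(1, 2))) (Function('a')(U) = Mul(Mul(2, Pow(U, Rational(1, 2))), Rational(-1, 7)) = Mul(Rational(-2, 7), Pow(U, Rational(1, 2))))
Add(Function('a')(0), Add(188, Mul(-1, Function('v')(-4)))) = Add(Mul(Rational(-2, 7), Pow(0, Rational(1, 2))), Add(188, Mul(-1, Mul(2, -4)))) = Add(Mul(Rational(-2, 7), 0), Add(188, Mul(-1, -8))) = Add(0, Add(188, 8)) = Add(0, 196) = 196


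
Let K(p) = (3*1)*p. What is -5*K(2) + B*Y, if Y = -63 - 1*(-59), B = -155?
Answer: 590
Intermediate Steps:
Y = -4 (Y = -63 + 59 = -4)
K(p) = 3*p
-5*K(2) + B*Y = -15*2 - 155*(-4) = -5*6 + 620 = -30 + 620 = 590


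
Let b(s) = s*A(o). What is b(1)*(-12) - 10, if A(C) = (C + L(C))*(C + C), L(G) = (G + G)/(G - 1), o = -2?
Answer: -42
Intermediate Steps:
L(G) = 2*G/(-1 + G) (L(G) = (2*G)/(-1 + G) = 2*G/(-1 + G))
A(C) = 2*C*(C + 2*C/(-1 + C)) (A(C) = (C + 2*C/(-1 + C))*(C + C) = (C + 2*C/(-1 + C))*(2*C) = 2*C*(C + 2*C/(-1 + C)))
b(s) = 8*s/3 (b(s) = s*(2*(-2)**2*(1 - 2)/(-1 - 2)) = s*(2*4*(-1)/(-3)) = s*(2*4*(-1/3)*(-1)) = s*(8/3) = 8*s/3)
b(1)*(-12) - 10 = ((8/3)*1)*(-12) - 10 = (8/3)*(-12) - 10 = -32 - 10 = -42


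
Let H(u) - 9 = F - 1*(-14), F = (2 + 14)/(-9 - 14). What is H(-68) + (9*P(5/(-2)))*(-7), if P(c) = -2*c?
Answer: -6732/23 ≈ -292.70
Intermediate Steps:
F = -16/23 (F = 16/(-23) = 16*(-1/23) = -16/23 ≈ -0.69565)
H(u) = 513/23 (H(u) = 9 + (-16/23 - 1*(-14)) = 9 + (-16/23 + 14) = 9 + 306/23 = 513/23)
H(-68) + (9*P(5/(-2)))*(-7) = 513/23 + (9*(-10/(-2)))*(-7) = 513/23 + (9*(-10*(-1)/2))*(-7) = 513/23 + (9*(-2*(-5/2)))*(-7) = 513/23 + (9*5)*(-7) = 513/23 + 45*(-7) = 513/23 - 315 = -6732/23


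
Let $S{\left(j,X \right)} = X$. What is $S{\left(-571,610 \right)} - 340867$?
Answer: $-340257$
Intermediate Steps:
$S{\left(-571,610 \right)} - 340867 = 610 - 340867 = -340257$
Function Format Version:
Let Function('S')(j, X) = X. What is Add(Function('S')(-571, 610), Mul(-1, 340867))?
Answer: -340257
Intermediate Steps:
Add(Function('S')(-571, 610), Mul(-1, 340867)) = Add(610, Mul(-1, 340867)) = Add(610, -340867) = -340257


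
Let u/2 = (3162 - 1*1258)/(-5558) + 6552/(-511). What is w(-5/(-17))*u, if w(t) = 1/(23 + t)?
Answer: -3242920/2869119 ≈ -1.1303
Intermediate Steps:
u = -763040/28981 (u = 2*((3162 - 1*1258)/(-5558) + 6552/(-511)) = 2*((3162 - 1258)*(-1/5558) + 6552*(-1/511)) = 2*(1904*(-1/5558) - 936/73) = 2*(-136/397 - 936/73) = 2*(-381520/28981) = -763040/28981 ≈ -26.329)
w(-5/(-17))*u = -763040/28981/(23 - 5/(-17)) = -763040/28981/(23 - 5*(-1/17)) = -763040/28981/(23 + 5/17) = -763040/28981/(396/17) = (17/396)*(-763040/28981) = -3242920/2869119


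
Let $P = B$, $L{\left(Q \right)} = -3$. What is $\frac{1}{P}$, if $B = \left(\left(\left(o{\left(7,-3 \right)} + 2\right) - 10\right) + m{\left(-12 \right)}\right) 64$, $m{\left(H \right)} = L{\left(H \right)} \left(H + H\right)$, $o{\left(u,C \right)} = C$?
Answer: $\frac{1}{3904} \approx 0.00025615$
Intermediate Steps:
$m{\left(H \right)} = - 6 H$ ($m{\left(H \right)} = - 3 \left(H + H\right) = - 3 \cdot 2 H = - 6 H$)
$B = 3904$ ($B = \left(\left(\left(-3 + 2\right) - 10\right) - -72\right) 64 = \left(\left(-1 - 10\right) + 72\right) 64 = \left(-11 + 72\right) 64 = 61 \cdot 64 = 3904$)
$P = 3904$
$\frac{1}{P} = \frac{1}{3904}$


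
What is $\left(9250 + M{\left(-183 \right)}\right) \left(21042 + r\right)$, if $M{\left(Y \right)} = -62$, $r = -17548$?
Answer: $32102872$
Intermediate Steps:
$\left(9250 + M{\left(-183 \right)}\right) \left(21042 + r\right) = \left(9250 - 62\right) \left(21042 - 17548\right) = 9188 \cdot 3494 = 32102872$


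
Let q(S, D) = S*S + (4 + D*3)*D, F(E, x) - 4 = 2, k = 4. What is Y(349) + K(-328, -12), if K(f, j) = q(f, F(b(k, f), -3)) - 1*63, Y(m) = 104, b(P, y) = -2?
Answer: 107757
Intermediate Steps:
F(E, x) = 6 (F(E, x) = 4 + 2 = 6)
q(S, D) = S² + D*(4 + 3*D) (q(S, D) = S² + (4 + 3*D)*D = S² + D*(4 + 3*D))
K(f, j) = 69 + f² (K(f, j) = (f² + 3*6² + 4*6) - 1*63 = (f² + 3*36 + 24) - 63 = (f² + 108 + 24) - 63 = (132 + f²) - 63 = 69 + f²)
Y(349) + K(-328, -12) = 104 + (69 + (-328)²) = 104 + (69 + 107584) = 104 + 107653 = 107757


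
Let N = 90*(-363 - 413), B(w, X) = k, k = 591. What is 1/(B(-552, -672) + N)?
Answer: -1/69249 ≈ -1.4441e-5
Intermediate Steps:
B(w, X) = 591
N = -69840 (N = 90*(-776) = -69840)
1/(B(-552, -672) + N) = 1/(591 - 69840) = 1/(-69249) = -1/69249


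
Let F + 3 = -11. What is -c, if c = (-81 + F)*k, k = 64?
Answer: 6080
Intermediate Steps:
F = -14 (F = -3 - 11 = -14)
c = -6080 (c = (-81 - 14)*64 = -95*64 = -6080)
-c = -1*(-6080) = 6080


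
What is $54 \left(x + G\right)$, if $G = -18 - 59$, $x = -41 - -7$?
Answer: $-5994$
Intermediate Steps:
$x = -34$ ($x = -41 + 7 = -34$)
$G = -77$ ($G = -18 - 59 = -77$)
$54 \left(x + G\right) = 54 \left(-34 - 77\right) = 54 \left(-111\right) = -5994$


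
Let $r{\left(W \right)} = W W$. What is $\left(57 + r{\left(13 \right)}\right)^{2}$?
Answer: $51076$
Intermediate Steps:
$r{\left(W \right)} = W^{2}$
$\left(57 + r{\left(13 \right)}\right)^{2} = \left(57 + 13^{2}\right)^{2} = \left(57 + 169\right)^{2} = 226^{2} = 51076$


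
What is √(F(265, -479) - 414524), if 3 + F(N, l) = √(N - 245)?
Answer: √(-414527 + 2*√5) ≈ 643.83*I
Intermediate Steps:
F(N, l) = -3 + √(-245 + N) (F(N, l) = -3 + √(N - 245) = -3 + √(-245 + N))
√(F(265, -479) - 414524) = √((-3 + √(-245 + 265)) - 414524) = √((-3 + √20) - 414524) = √((-3 + 2*√5) - 414524) = √(-414527 + 2*√5)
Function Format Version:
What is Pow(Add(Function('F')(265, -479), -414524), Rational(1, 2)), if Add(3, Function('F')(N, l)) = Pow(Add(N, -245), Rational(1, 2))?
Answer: Pow(Add(-414527, Mul(2, Pow(5, Rational(1, 2)))), Rational(1, 2)) ≈ Mul(643.83, I)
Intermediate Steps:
Function('F')(N, l) = Add(-3, Pow(Add(-245, N), Rational(1, 2))) (Function('F')(N, l) = Add(-3, Pow(Add(N, -245), Rational(1, 2))) = Add(-3, Pow(Add(-245, N), Rational(1, 2))))
Pow(Add(Function('F')(265, -479), -414524), Rational(1, 2)) = Pow(Add(Add(-3, Pow(Add(-245, 265), Rational(1, 2))), -414524), Rational(1, 2)) = Pow(Add(Add(-3, Pow(20, Rational(1, 2))), -414524), Rational(1, 2)) = Pow(Add(Add(-3, Mul(2, Pow(5, Rational(1, 2)))), -414524), Rational(1, 2)) = Pow(Add(-414527, Mul(2, Pow(5, Rational(1, 2)))), Rational(1, 2))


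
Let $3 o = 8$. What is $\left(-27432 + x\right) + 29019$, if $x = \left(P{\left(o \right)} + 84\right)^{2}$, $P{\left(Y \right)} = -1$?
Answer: $8476$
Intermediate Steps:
$o = \frac{8}{3}$ ($o = \frac{1}{3} \cdot 8 = \frac{8}{3} \approx 2.6667$)
$x = 6889$ ($x = \left(-1 + 84\right)^{2} = 83^{2} = 6889$)
$\left(-27432 + x\right) + 29019 = \left(-27432 + 6889\right) + 29019 = -20543 + 29019 = 8476$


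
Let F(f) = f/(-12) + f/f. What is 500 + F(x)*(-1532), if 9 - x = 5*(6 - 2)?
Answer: -7309/3 ≈ -2436.3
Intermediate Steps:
x = -11 (x = 9 - 5*(6 - 2) = 9 - 5*4 = 9 - 1*20 = 9 - 20 = -11)
F(f) = 1 - f/12 (F(f) = f*(-1/12) + 1 = -f/12 + 1 = 1 - f/12)
500 + F(x)*(-1532) = 500 + (1 - 1/12*(-11))*(-1532) = 500 + (1 + 11/12)*(-1532) = 500 + (23/12)*(-1532) = 500 - 8809/3 = -7309/3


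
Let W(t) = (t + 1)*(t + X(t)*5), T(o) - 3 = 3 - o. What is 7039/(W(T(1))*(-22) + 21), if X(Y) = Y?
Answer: -7039/3939 ≈ -1.7870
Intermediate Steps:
T(o) = 6 - o (T(o) = 3 + (3 - o) = 6 - o)
W(t) = 6*t*(1 + t) (W(t) = (t + 1)*(t + t*5) = (1 + t)*(t + 5*t) = (1 + t)*(6*t) = 6*t*(1 + t))
7039/(W(T(1))*(-22) + 21) = 7039/((6*(6 - 1*1)*(1 + (6 - 1*1)))*(-22) + 21) = 7039/((6*(6 - 1)*(1 + (6 - 1)))*(-22) + 21) = 7039/((6*5*(1 + 5))*(-22) + 21) = 7039/((6*5*6)*(-22) + 21) = 7039/(180*(-22) + 21) = 7039/(-3960 + 21) = 7039/(-3939) = 7039*(-1/3939) = -7039/3939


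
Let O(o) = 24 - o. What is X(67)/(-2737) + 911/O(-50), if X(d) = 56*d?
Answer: 316537/28934 ≈ 10.940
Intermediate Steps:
X(67)/(-2737) + 911/O(-50) = (56*67)/(-2737) + 911/(24 - 1*(-50)) = 3752*(-1/2737) + 911/(24 + 50) = -536/391 + 911/74 = 316537/28934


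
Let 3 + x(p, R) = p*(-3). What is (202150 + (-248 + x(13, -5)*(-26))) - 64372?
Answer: 138622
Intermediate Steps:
x(p, R) = -3 - 3*p (x(p, R) = -3 + p*(-3) = -3 - 3*p)
(202150 + (-248 + x(13, -5)*(-26))) - 64372 = (202150 + (-248 + (-3 - 3*13)*(-26))) - 64372 = (202150 + (-248 + (-3 - 39)*(-26))) - 64372 = (202150 + (-248 - 42*(-26))) - 64372 = (202150 + (-248 + 1092)) - 64372 = (202150 + 844) - 64372 = 202994 - 64372 = 138622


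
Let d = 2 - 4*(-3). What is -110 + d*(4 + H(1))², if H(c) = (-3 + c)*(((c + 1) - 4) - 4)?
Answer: 3474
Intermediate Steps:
H(c) = (-7 + c)*(-3 + c) (H(c) = (-3 + c)*(((1 + c) - 4) - 4) = (-3 + c)*((-3 + c) - 4) = (-3 + c)*(-7 + c) = (-7 + c)*(-3 + c))
d = 14 (d = 2 + 12 = 14)
-110 + d*(4 + H(1))² = -110 + 14*(4 + (21 + 1² - 10*1))² = -110 + 14*(4 + (21 + 1 - 10))² = -110 + 14*(4 + 12)² = -110 + 14*16² = -110 + 14*256 = -110 + 3584 = 3474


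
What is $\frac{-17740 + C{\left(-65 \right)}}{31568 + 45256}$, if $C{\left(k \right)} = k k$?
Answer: $- \frac{4505}{25608} \approx -0.17592$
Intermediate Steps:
$C{\left(k \right)} = k^{2}$
$\frac{-17740 + C{\left(-65 \right)}}{31568 + 45256} = \frac{-17740 + \left(-65\right)^{2}}{31568 + 45256} = \frac{-17740 + 4225}{76824} = \left(-13515\right) \frac{1}{76824} = - \frac{4505}{25608}$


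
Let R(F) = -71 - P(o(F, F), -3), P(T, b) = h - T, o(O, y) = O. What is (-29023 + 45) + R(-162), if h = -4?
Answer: -29207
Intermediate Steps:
P(T, b) = -4 - T
R(F) = -67 + F (R(F) = -71 - (-4 - F) = -71 + (4 + F) = -67 + F)
(-29023 + 45) + R(-162) = (-29023 + 45) + (-67 - 162) = -28978 - 229 = -29207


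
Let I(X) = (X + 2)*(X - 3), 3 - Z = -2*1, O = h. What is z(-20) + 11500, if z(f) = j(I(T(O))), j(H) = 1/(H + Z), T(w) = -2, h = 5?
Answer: 57501/5 ≈ 11500.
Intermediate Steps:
O = 5
Z = 5 (Z = 3 - (-2) = 3 - 1*(-2) = 3 + 2 = 5)
I(X) = (-3 + X)*(2 + X) (I(X) = (2 + X)*(-3 + X) = (-3 + X)*(2 + X))
j(H) = 1/(5 + H) (j(H) = 1/(H + 5) = 1/(5 + H))
z(f) = ⅕ (z(f) = 1/(5 + (-6 + (-2)² - 1*(-2))) = 1/(5 + (-6 + 4 + 2)) = 1/(5 + 0) = 1/5 = ⅕)
z(-20) + 11500 = ⅕ + 11500 = 57501/5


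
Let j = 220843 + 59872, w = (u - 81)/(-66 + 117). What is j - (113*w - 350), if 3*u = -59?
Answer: 43037071/153 ≈ 2.8129e+5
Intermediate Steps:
u = -59/3 (u = (⅓)*(-59) = -59/3 ≈ -19.667)
w = -302/153 (w = (-59/3 - 81)/(-66 + 117) = -302/3/51 = -302/3*1/51 = -302/153 ≈ -1.9739)
j = 280715
j - (113*w - 350) = 280715 - (113*(-302/153) - 350) = 280715 - (-34126/153 - 350) = 280715 - 1*(-87676/153) = 280715 + 87676/153 = 43037071/153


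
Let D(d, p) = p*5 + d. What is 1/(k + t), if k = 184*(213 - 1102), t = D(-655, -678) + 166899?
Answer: -1/722 ≈ -0.0013850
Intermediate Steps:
D(d, p) = d + 5*p (D(d, p) = 5*p + d = d + 5*p)
t = 162854 (t = (-655 + 5*(-678)) + 166899 = (-655 - 3390) + 166899 = -4045 + 166899 = 162854)
k = -163576 (k = 184*(-889) = -163576)
1/(k + t) = 1/(-163576 + 162854) = 1/(-722) = -1/722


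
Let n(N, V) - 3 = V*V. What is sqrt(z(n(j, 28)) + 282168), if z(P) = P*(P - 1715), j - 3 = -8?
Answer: 2*I*sqrt(112042) ≈ 669.45*I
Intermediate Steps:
j = -5 (j = 3 - 8 = -5)
n(N, V) = 3 + V**2 (n(N, V) = 3 + V*V = 3 + V**2)
z(P) = P*(-1715 + P)
sqrt(z(n(j, 28)) + 282168) = sqrt((3 + 28**2)*(-1715 + (3 + 28**2)) + 282168) = sqrt((3 + 784)*(-1715 + (3 + 784)) + 282168) = sqrt(787*(-1715 + 787) + 282168) = sqrt(787*(-928) + 282168) = sqrt(-730336 + 282168) = sqrt(-448168) = 2*I*sqrt(112042)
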